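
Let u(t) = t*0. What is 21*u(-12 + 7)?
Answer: 0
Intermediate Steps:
u(t) = 0
21*u(-12 + 7) = 21*0 = 0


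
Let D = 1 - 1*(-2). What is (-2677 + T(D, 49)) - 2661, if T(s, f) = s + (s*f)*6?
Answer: -4453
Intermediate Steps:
D = 3 (D = 1 + 2 = 3)
T(s, f) = s + 6*f*s (T(s, f) = s + (f*s)*6 = s + 6*f*s)
(-2677 + T(D, 49)) - 2661 = (-2677 + 3*(1 + 6*49)) - 2661 = (-2677 + 3*(1 + 294)) - 2661 = (-2677 + 3*295) - 2661 = (-2677 + 885) - 2661 = -1792 - 2661 = -4453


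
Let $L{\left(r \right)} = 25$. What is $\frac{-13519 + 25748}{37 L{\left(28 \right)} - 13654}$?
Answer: $- \frac{12229}{12729} \approx -0.96072$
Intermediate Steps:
$\frac{-13519 + 25748}{37 L{\left(28 \right)} - 13654} = \frac{-13519 + 25748}{37 \cdot 25 - 13654} = \frac{12229}{925 - 13654} = \frac{12229}{-12729} = 12229 \left(- \frac{1}{12729}\right) = - \frac{12229}{12729}$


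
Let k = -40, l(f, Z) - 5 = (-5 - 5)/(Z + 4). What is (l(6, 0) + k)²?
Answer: 5625/4 ≈ 1406.3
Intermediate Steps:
l(f, Z) = 5 - 10/(4 + Z) (l(f, Z) = 5 + (-5 - 5)/(Z + 4) = 5 - 10/(4 + Z))
(l(6, 0) + k)² = (5*(2 + 0)/(4 + 0) - 40)² = (5*2/4 - 40)² = (5*(¼)*2 - 40)² = (5/2 - 40)² = (-75/2)² = 5625/4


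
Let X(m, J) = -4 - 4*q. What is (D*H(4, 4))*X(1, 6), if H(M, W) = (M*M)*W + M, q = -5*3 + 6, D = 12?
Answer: 26112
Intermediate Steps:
q = -9 (q = -15 + 6 = -9)
X(m, J) = 32 (X(m, J) = -4 - 4*(-9) = -4 + 36 = 32)
H(M, W) = M + W*M² (H(M, W) = M²*W + M = W*M² + M = M + W*M²)
(D*H(4, 4))*X(1, 6) = (12*(4*(1 + 4*4)))*32 = (12*(4*(1 + 16)))*32 = (12*(4*17))*32 = (12*68)*32 = 816*32 = 26112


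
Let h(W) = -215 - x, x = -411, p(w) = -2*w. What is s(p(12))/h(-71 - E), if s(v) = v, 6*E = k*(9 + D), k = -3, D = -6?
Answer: -6/49 ≈ -0.12245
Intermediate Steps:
E = -3/2 (E = (-3*(9 - 6))/6 = (-3*3)/6 = (1/6)*(-9) = -3/2 ≈ -1.5000)
h(W) = 196 (h(W) = -215 - 1*(-411) = -215 + 411 = 196)
s(p(12))/h(-71 - E) = -2*12/196 = -24*1/196 = -6/49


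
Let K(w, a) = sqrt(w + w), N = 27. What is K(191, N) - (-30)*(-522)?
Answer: -15660 + sqrt(382) ≈ -15640.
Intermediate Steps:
K(w, a) = sqrt(2)*sqrt(w) (K(w, a) = sqrt(2*w) = sqrt(2)*sqrt(w))
K(191, N) - (-30)*(-522) = sqrt(2)*sqrt(191) - (-30)*(-522) = sqrt(382) - 1*15660 = sqrt(382) - 15660 = -15660 + sqrt(382)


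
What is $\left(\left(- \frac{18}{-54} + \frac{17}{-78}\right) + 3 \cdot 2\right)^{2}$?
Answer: $\frac{25281}{676} \approx 37.398$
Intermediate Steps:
$\left(\left(- \frac{18}{-54} + \frac{17}{-78}\right) + 3 \cdot 2\right)^{2} = \left(\left(\left(-18\right) \left(- \frac{1}{54}\right) + 17 \left(- \frac{1}{78}\right)\right) + 6\right)^{2} = \left(\left(\frac{1}{3} - \frac{17}{78}\right) + 6\right)^{2} = \left(\frac{3}{26} + 6\right)^{2} = \left(\frac{159}{26}\right)^{2} = \frac{25281}{676}$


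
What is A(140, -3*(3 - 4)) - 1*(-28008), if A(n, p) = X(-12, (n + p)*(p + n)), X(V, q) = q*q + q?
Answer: 418210058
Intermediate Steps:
X(V, q) = q + q² (X(V, q) = q² + q = q + q²)
A(n, p) = (n + p)²*(1 + (n + p)²) (A(n, p) = ((n + p)*(p + n))*(1 + (n + p)*(p + n)) = ((n + p)*(n + p))*(1 + (n + p)*(n + p)) = (n + p)²*(1 + (n + p)²))
A(140, -3*(3 - 4)) - 1*(-28008) = (140² + (-3*(3 - 4))² + 2*140*(-3*(3 - 4)))*(1 + 140² + (-3*(3 - 4))² + 2*140*(-3*(3 - 4))) - 1*(-28008) = (19600 + (-3*(-1))² + 2*140*(-3*(-1)))*(1 + 19600 + (-3*(-1))² + 2*140*(-3*(-1))) + 28008 = (19600 + 3² + 2*140*3)*(1 + 19600 + 3² + 2*140*3) + 28008 = (19600 + 9 + 840)*(1 + 19600 + 9 + 840) + 28008 = 20449*20450 + 28008 = 418182050 + 28008 = 418210058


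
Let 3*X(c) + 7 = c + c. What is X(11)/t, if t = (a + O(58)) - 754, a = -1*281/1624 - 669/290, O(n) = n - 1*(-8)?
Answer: -40600/5606697 ≈ -0.0072413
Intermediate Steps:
X(c) = -7/3 + 2*c/3 (X(c) = -7/3 + (c + c)/3 = -7/3 + (2*c)/3 = -7/3 + 2*c/3)
O(n) = 8 + n (O(n) = n + 8 = 8 + n)
a = -20137/8120 (a = -281*1/1624 - 669*1/290 = -281/1624 - 669/290 = -20137/8120 ≈ -2.4799)
t = -5606697/8120 (t = (-20137/8120 + (8 + 58)) - 754 = (-20137/8120 + 66) - 754 = 515783/8120 - 754 = -5606697/8120 ≈ -690.48)
X(11)/t = (-7/3 + (2/3)*11)/(-5606697/8120) = (-7/3 + 22/3)*(-8120/5606697) = 5*(-8120/5606697) = -40600/5606697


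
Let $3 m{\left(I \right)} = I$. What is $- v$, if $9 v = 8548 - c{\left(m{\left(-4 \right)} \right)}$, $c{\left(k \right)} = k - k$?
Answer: $- \frac{8548}{9} \approx -949.78$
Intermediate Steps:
$m{\left(I \right)} = \frac{I}{3}$
$c{\left(k \right)} = 0$
$v = \frac{8548}{9}$ ($v = \frac{8548 - 0}{9} = \frac{8548 + 0}{9} = \frac{1}{9} \cdot 8548 = \frac{8548}{9} \approx 949.78$)
$- v = \left(-1\right) \frac{8548}{9} = - \frac{8548}{9}$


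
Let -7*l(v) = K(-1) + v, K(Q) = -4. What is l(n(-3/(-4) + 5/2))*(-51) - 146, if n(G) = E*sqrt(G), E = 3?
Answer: -1226/7 + 153*sqrt(13)/14 ≈ -135.74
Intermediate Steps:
n(G) = 3*sqrt(G)
l(v) = 4/7 - v/7 (l(v) = -(-4 + v)/7 = 4/7 - v/7)
l(n(-3/(-4) + 5/2))*(-51) - 146 = (4/7 - 3*sqrt(-3/(-4) + 5/2)/7)*(-51) - 146 = (4/7 - 3*sqrt(-3*(-1/4) + 5*(1/2))/7)*(-51) - 146 = (4/7 - 3*sqrt(3/4 + 5/2)/7)*(-51) - 146 = (4/7 - 3*sqrt(13/4)/7)*(-51) - 146 = (4/7 - 3*sqrt(13)/2/7)*(-51) - 146 = (4/7 - 3*sqrt(13)/14)*(-51) - 146 = (-204/7 + 153*sqrt(13)/14) - 146 = -1226/7 + 153*sqrt(13)/14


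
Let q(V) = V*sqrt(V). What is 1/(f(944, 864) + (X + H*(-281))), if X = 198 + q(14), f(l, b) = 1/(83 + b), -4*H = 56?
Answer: 3705615735/15309147286129 - 12555326*sqrt(14)/15309147286129 ≈ 0.00023898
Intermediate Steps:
H = -14 (H = -1/4*56 = -14)
q(V) = V**(3/2)
X = 198 + 14*sqrt(14) (X = 198 + 14**(3/2) = 198 + 14*sqrt(14) ≈ 250.38)
1/(f(944, 864) + (X + H*(-281))) = 1/(1/(83 + 864) + ((198 + 14*sqrt(14)) - 14*(-281))) = 1/(1/947 + ((198 + 14*sqrt(14)) + 3934)) = 1/(1/947 + (4132 + 14*sqrt(14))) = 1/(3913005/947 + 14*sqrt(14))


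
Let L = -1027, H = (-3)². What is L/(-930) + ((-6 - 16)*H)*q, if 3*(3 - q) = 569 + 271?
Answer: 51007807/930 ≈ 54847.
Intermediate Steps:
H = 9
q = -277 (q = 3 - (569 + 271)/3 = 3 - ⅓*840 = 3 - 280 = -277)
L/(-930) + ((-6 - 16)*H)*q = -1027/(-930) + ((-6 - 16)*9)*(-277) = -1027*(-1/930) - 22*9*(-277) = 1027/930 - 198*(-277) = 1027/930 + 54846 = 51007807/930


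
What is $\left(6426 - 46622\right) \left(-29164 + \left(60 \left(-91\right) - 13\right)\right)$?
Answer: $1392268852$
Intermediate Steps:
$\left(6426 - 46622\right) \left(-29164 + \left(60 \left(-91\right) - 13\right)\right) = - 40196 \left(-29164 - 5473\right) = \left(-40196\right) \left(-34637\right) = 1392268852$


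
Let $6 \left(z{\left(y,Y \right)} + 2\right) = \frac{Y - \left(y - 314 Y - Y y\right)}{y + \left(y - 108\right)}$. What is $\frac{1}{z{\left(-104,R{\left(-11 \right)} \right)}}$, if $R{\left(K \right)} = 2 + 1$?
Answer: $- \frac{1896}{4529} \approx -0.41864$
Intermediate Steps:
$R{\left(K \right)} = 3$
$z{\left(y,Y \right)} = -2 + \frac{- y + 315 Y + Y y}{6 \left(-108 + 2 y\right)}$ ($z{\left(y,Y \right)} = -2 + \frac{\left(Y - \left(y - 314 Y - Y y\right)\right) \frac{1}{y + \left(y - 108\right)}}{6} = -2 + \frac{\left(Y - \left(y - 314 Y - Y y\right)\right) \frac{1}{y + \left(-108 + y\right)}}{6} = -2 + \frac{\left(Y + \left(- y + 314 Y + Y y\right)\right) \frac{1}{-108 + 2 y}}{6} = -2 + \frac{\left(- y + 315 Y + Y y\right) \frac{1}{-108 + 2 y}}{6} = -2 + \frac{\frac{1}{-108 + 2 y} \left(- y + 315 Y + Y y\right)}{6} = -2 + \frac{- y + 315 Y + Y y}{6 \left(-108 + 2 y\right)}$)
$\frac{1}{z{\left(-104,R{\left(-11 \right)} \right)}} = \frac{1}{\frac{1}{12} \frac{1}{-54 - 104} \left(1296 - -2600 + 315 \cdot 3 + 3 \left(-104\right)\right)} = \frac{1}{\frac{1}{12} \frac{1}{-158} \left(1296 + 2600 + 945 - 312\right)} = \frac{1}{\frac{1}{12} \left(- \frac{1}{158}\right) 4529} = \frac{1}{- \frac{4529}{1896}} = - \frac{1896}{4529}$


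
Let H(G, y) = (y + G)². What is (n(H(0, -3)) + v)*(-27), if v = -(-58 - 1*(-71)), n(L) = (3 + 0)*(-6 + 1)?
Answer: 756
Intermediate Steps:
H(G, y) = (G + y)²
n(L) = -15 (n(L) = 3*(-5) = -15)
v = -13 (v = -(-58 + 71) = -1*13 = -13)
(n(H(0, -3)) + v)*(-27) = (-15 - 13)*(-27) = -28*(-27) = 756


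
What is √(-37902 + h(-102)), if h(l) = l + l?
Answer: 3*I*√4234 ≈ 195.21*I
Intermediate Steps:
h(l) = 2*l
√(-37902 + h(-102)) = √(-37902 + 2*(-102)) = √(-37902 - 204) = √(-38106) = 3*I*√4234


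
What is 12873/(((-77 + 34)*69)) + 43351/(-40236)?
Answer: -30789545/5684772 ≈ -5.4161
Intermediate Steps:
12873/(((-77 + 34)*69)) + 43351/(-40236) = 12873/((-43*69)) + 43351*(-1/40236) = 12873/(-2967) - 6193/5748 = 12873*(-1/2967) - 6193/5748 = -4291/989 - 6193/5748 = -30789545/5684772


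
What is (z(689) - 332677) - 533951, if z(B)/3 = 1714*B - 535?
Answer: 2674605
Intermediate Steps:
z(B) = -1605 + 5142*B (z(B) = 3*(1714*B - 535) = 3*(-535 + 1714*B) = -1605 + 5142*B)
(z(689) - 332677) - 533951 = ((-1605 + 5142*689) - 332677) - 533951 = ((-1605 + 3542838) - 332677) - 533951 = (3541233 - 332677) - 533951 = 3208556 - 533951 = 2674605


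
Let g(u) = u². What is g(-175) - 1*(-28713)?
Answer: 59338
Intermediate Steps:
g(-175) - 1*(-28713) = (-175)² - 1*(-28713) = 30625 + 28713 = 59338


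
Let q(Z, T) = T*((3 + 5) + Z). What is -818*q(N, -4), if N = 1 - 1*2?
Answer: 22904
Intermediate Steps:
N = -1 (N = 1 - 2 = -1)
q(Z, T) = T*(8 + Z)
-818*q(N, -4) = -(-3272)*(8 - 1) = -(-3272)*7 = -818*(-28) = 22904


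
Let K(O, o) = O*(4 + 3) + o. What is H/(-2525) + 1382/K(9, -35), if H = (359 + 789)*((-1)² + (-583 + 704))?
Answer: -216009/35350 ≈ -6.1106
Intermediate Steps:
H = 140056 (H = 1148*(1 + 121) = 1148*122 = 140056)
K(O, o) = o + 7*O (K(O, o) = O*7 + o = 7*O + o = o + 7*O)
H/(-2525) + 1382/K(9, -35) = 140056/(-2525) + 1382/(-35 + 7*9) = 140056*(-1/2525) + 1382/(-35 + 63) = -140056/2525 + 1382/28 = -140056/2525 + 1382*(1/28) = -140056/2525 + 691/14 = -216009/35350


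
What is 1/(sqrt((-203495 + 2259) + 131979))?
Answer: -I*sqrt(69257)/69257 ≈ -0.0037999*I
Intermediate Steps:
1/(sqrt((-203495 + 2259) + 131979)) = 1/(sqrt(-201236 + 131979)) = 1/(sqrt(-69257)) = 1/(I*sqrt(69257)) = -I*sqrt(69257)/69257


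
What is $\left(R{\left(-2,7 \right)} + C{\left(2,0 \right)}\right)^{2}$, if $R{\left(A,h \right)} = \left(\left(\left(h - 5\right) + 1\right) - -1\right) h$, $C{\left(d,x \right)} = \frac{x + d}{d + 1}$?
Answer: $\frac{7396}{9} \approx 821.78$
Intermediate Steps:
$C{\left(d,x \right)} = \frac{d + x}{1 + d}$
$R{\left(A,h \right)} = h \left(-3 + h\right)$ ($R{\left(A,h \right)} = \left(\left(\left(-5 + h\right) + 1\right) + 1\right) h = \left(\left(-4 + h\right) + 1\right) h = \left(-3 + h\right) h = h \left(-3 + h\right)$)
$\left(R{\left(-2,7 \right)} + C{\left(2,0 \right)}\right)^{2} = \left(7 \left(-3 + 7\right) + \frac{2 + 0}{1 + 2}\right)^{2} = \left(7 \cdot 4 + \frac{1}{3} \cdot 2\right)^{2} = \left(28 + \frac{1}{3} \cdot 2\right)^{2} = \left(28 + \frac{2}{3}\right)^{2} = \left(\frac{86}{3}\right)^{2} = \frac{7396}{9}$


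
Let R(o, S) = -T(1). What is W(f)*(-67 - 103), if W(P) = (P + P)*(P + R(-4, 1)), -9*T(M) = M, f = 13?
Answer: -521560/9 ≈ -57951.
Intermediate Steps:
T(M) = -M/9
R(o, S) = ⅑ (R(o, S) = -(-1)/9 = -1*(-⅑) = ⅑)
W(P) = 2*P*(⅑ + P) (W(P) = (P + P)*(P + ⅑) = (2*P)*(⅑ + P) = 2*P*(⅑ + P))
W(f)*(-67 - 103) = ((2/9)*13*(1 + 9*13))*(-67 - 103) = ((2/9)*13*(1 + 117))*(-170) = ((2/9)*13*118)*(-170) = (3068/9)*(-170) = -521560/9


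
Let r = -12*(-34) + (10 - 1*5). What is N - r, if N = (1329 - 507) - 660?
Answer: -251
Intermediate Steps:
N = 162 (N = 822 - 660 = 162)
r = 413 (r = 408 + (10 - 5) = 408 + 5 = 413)
N - r = 162 - 1*413 = 162 - 413 = -251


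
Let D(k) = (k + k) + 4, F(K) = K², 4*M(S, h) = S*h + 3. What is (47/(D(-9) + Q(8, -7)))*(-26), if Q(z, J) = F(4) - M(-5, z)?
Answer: -4888/45 ≈ -108.62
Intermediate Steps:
M(S, h) = ¾ + S*h/4 (M(S, h) = (S*h + 3)/4 = (3 + S*h)/4 = ¾ + S*h/4)
D(k) = 4 + 2*k (D(k) = 2*k + 4 = 4 + 2*k)
Q(z, J) = 61/4 + 5*z/4 (Q(z, J) = 4² - (¾ + (¼)*(-5)*z) = 16 - (¾ - 5*z/4) = 16 + (-¾ + 5*z/4) = 61/4 + 5*z/4)
(47/(D(-9) + Q(8, -7)))*(-26) = (47/((4 + 2*(-9)) + (61/4 + (5/4)*8)))*(-26) = (47/((4 - 18) + (61/4 + 10)))*(-26) = (47/(-14 + 101/4))*(-26) = (47/(45/4))*(-26) = (47*(4/45))*(-26) = (188/45)*(-26) = -4888/45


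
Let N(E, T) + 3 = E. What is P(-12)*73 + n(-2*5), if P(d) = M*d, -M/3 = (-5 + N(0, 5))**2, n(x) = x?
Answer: 168182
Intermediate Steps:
N(E, T) = -3 + E
M = -192 (M = -3*(-5 + (-3 + 0))**2 = -3*(-5 - 3)**2 = -3*(-8)**2 = -3*64 = -192)
P(d) = -192*d
P(-12)*73 + n(-2*5) = -192*(-12)*73 - 2*5 = 2304*73 - 10 = 168192 - 10 = 168182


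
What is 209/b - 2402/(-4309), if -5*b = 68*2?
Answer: -4176233/586024 ≈ -7.1264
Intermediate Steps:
b = -136/5 (b = -68*2/5 = -⅕*136 = -136/5 ≈ -27.200)
209/b - 2402/(-4309) = 209/(-136/5) - 2402/(-4309) = 209*(-5/136) - 2402*(-1/4309) = -1045/136 + 2402/4309 = -4176233/586024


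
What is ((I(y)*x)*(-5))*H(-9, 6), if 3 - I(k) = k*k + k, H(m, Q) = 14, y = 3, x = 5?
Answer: 3150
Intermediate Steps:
I(k) = 3 - k - k**2 (I(k) = 3 - (k*k + k) = 3 - (k**2 + k) = 3 - (k + k**2) = 3 + (-k - k**2) = 3 - k - k**2)
((I(y)*x)*(-5))*H(-9, 6) = (((3 - 1*3 - 1*3**2)*5)*(-5))*14 = (((3 - 3 - 1*9)*5)*(-5))*14 = (((3 - 3 - 9)*5)*(-5))*14 = (-9*5*(-5))*14 = -45*(-5)*14 = 225*14 = 3150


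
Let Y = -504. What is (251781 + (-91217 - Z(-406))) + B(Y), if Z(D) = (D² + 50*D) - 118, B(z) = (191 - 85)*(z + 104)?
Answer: -26254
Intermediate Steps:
B(z) = 11024 + 106*z (B(z) = 106*(104 + z) = 11024 + 106*z)
Z(D) = -118 + D² + 50*D
(251781 + (-91217 - Z(-406))) + B(Y) = (251781 + (-91217 - (-118 + (-406)² + 50*(-406)))) + (11024 + 106*(-504)) = (251781 + (-91217 - (-118 + 164836 - 20300))) + (11024 - 53424) = (251781 + (-91217 - 1*144418)) - 42400 = (251781 + (-91217 - 144418)) - 42400 = (251781 - 235635) - 42400 = 16146 - 42400 = -26254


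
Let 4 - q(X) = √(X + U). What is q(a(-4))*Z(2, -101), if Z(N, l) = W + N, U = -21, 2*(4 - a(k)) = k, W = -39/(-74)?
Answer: 374/37 - 187*I*√15/74 ≈ 10.108 - 9.7871*I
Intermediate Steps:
W = 39/74 (W = -39*(-1/74) = 39/74 ≈ 0.52703)
a(k) = 4 - k/2
Z(N, l) = 39/74 + N
q(X) = 4 - √(-21 + X) (q(X) = 4 - √(X - 21) = 4 - √(-21 + X))
q(a(-4))*Z(2, -101) = (4 - √(-21 + (4 - ½*(-4))))*(39/74 + 2) = (4 - √(-21 + (4 + 2)))*(187/74) = (4 - √(-21 + 6))*(187/74) = (4 - √(-15))*(187/74) = (4 - I*√15)*(187/74) = 374/37 - 187*I*√15/74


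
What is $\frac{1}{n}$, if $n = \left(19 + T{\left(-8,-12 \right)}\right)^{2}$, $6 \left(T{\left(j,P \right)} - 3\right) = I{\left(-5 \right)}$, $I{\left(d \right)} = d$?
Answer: $\frac{36}{16129} \approx 0.002232$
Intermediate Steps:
$T{\left(j,P \right)} = \frac{13}{6}$ ($T{\left(j,P \right)} = 3 + \frac{1}{6} \left(-5\right) = 3 - \frac{5}{6} = \frac{13}{6}$)
$n = \frac{16129}{36}$ ($n = \left(19 + \frac{13}{6}\right)^{2} = \left(\frac{127}{6}\right)^{2} = \frac{16129}{36} \approx 448.03$)
$\frac{1}{n} = \frac{1}{\frac{16129}{36}} = \frac{36}{16129}$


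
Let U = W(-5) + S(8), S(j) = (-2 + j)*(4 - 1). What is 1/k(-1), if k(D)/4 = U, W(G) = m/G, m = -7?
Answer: 5/388 ≈ 0.012887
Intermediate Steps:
W(G) = -7/G
S(j) = -6 + 3*j (S(j) = (-2 + j)*3 = -6 + 3*j)
U = 97/5 (U = -7/(-5) + (-6 + 3*8) = -7*(-1/5) + (-6 + 24) = 7/5 + 18 = 97/5 ≈ 19.400)
k(D) = 388/5 (k(D) = 4*(97/5) = 388/5)
1/k(-1) = 1/(388/5) = 5/388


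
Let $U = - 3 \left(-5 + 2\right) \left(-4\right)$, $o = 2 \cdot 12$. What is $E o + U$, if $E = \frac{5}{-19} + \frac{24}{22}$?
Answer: $- \frac{3372}{209} \approx -16.134$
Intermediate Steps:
$E = \frac{173}{209}$ ($E = 5 \left(- \frac{1}{19}\right) + 24 \cdot \frac{1}{22} = - \frac{5}{19} + \frac{12}{11} = \frac{173}{209} \approx 0.82775$)
$o = 24$
$U = -36$ ($U = - 3 \left(\left(-3\right) \left(-4\right)\right) = \left(-3\right) 12 = -36$)
$E o + U = \frac{173}{209} \cdot 24 - 36 = \frac{4152}{209} - 36 = - \frac{3372}{209}$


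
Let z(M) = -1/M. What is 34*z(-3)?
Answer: 34/3 ≈ 11.333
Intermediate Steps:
34*z(-3) = 34*(-1/(-3)) = 34*(-1*(-⅓)) = 34*(⅓) = 34/3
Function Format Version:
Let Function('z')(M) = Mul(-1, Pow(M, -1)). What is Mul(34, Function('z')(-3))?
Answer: Rational(34, 3) ≈ 11.333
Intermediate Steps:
Mul(34, Function('z')(-3)) = Mul(34, Mul(-1, Pow(-3, -1))) = Mul(34, Mul(-1, Rational(-1, 3))) = Mul(34, Rational(1, 3)) = Rational(34, 3)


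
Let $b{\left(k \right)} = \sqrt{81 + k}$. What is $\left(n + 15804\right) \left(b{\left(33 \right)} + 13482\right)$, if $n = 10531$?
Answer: $355048470 + 26335 \sqrt{114} \approx 3.5533 \cdot 10^{8}$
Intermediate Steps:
$\left(n + 15804\right) \left(b{\left(33 \right)} + 13482\right) = \left(10531 + 15804\right) \left(\sqrt{81 + 33} + 13482\right) = 26335 \left(\sqrt{114} + 13482\right) = 26335 \left(13482 + \sqrt{114}\right) = 355048470 + 26335 \sqrt{114}$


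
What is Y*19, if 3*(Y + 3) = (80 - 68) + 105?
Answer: 684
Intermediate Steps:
Y = 36 (Y = -3 + ((80 - 68) + 105)/3 = -3 + (12 + 105)/3 = -3 + (⅓)*117 = -3 + 39 = 36)
Y*19 = 36*19 = 684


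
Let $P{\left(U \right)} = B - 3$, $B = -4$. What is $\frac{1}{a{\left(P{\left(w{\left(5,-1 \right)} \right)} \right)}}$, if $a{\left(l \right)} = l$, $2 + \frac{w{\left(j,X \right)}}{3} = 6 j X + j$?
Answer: $- \frac{1}{7} \approx -0.14286$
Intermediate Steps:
$w{\left(j,X \right)} = -6 + 3 j + 18 X j$ ($w{\left(j,X \right)} = -6 + 3 \left(6 j X + j\right) = -6 + 3 \left(6 X j + j\right) = -6 + 3 \left(j + 6 X j\right) = -6 + \left(3 j + 18 X j\right) = -6 + 3 j + 18 X j$)
$P{\left(U \right)} = -7$ ($P{\left(U \right)} = -4 - 3 = -7$)
$\frac{1}{a{\left(P{\left(w{\left(5,-1 \right)} \right)} \right)}} = \frac{1}{-7} = - \frac{1}{7}$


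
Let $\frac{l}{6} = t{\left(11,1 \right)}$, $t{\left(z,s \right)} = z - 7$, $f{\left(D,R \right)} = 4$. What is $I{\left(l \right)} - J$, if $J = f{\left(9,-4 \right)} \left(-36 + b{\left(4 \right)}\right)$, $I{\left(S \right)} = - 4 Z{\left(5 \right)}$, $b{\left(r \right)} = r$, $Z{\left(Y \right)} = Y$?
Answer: $108$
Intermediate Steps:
$t{\left(z,s \right)} = -7 + z$ ($t{\left(z,s \right)} = z - 7 = -7 + z$)
$l = 24$ ($l = 6 \left(-7 + 11\right) = 6 \cdot 4 = 24$)
$I{\left(S \right)} = -20$ ($I{\left(S \right)} = \left(-4\right) 5 = -20$)
$J = -128$ ($J = 4 \left(-36 + 4\right) = 4 \left(-32\right) = -128$)
$I{\left(l \right)} - J = -20 - -128 = -20 + 128 = 108$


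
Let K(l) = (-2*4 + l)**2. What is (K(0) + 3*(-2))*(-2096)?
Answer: -121568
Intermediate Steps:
K(l) = (-8 + l)**2
(K(0) + 3*(-2))*(-2096) = ((-8 + 0)**2 + 3*(-2))*(-2096) = ((-8)**2 - 6)*(-2096) = (64 - 6)*(-2096) = 58*(-2096) = -121568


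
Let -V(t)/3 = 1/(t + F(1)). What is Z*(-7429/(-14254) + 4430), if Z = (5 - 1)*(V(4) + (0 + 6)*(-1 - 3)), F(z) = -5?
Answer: -2652411258/7127 ≈ -3.7216e+5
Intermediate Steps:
V(t) = -3/(-5 + t) (V(t) = -3/(t - 5) = -3/(-5 + t))
Z = -84 (Z = (5 - 1)*(-3/(-5 + 4) + (0 + 6)*(-1 - 3)) = 4*(-3/(-1) + 6*(-4)) = 4*(-3*(-1) - 24) = 4*(3 - 24) = 4*(-21) = -84)
Z*(-7429/(-14254) + 4430) = -84*(-7429/(-14254) + 4430) = -84*(-7429*(-1/14254) + 4430) = -84*(7429/14254 + 4430) = -84*63152649/14254 = -2652411258/7127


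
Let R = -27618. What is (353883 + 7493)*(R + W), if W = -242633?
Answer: -97662225376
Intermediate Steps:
(353883 + 7493)*(R + W) = (353883 + 7493)*(-27618 - 242633) = 361376*(-270251) = -97662225376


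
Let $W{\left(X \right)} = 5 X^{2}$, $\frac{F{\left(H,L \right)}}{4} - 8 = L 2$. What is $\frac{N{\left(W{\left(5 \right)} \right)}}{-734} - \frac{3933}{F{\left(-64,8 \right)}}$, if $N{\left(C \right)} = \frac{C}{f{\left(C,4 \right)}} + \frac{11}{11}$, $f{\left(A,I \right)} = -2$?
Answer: $- \frac{480153}{11744} \approx -40.885$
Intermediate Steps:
$F{\left(H,L \right)} = 32 + 8 L$ ($F{\left(H,L \right)} = 32 + 4 L 2 = 32 + 4 \cdot 2 L = 32 + 8 L$)
$N{\left(C \right)} = 1 - \frac{C}{2}$ ($N{\left(C \right)} = \frac{C}{-2} + \frac{11}{11} = C \left(- \frac{1}{2}\right) + 11 \cdot \frac{1}{11} = - \frac{C}{2} + 1 = 1 - \frac{C}{2}$)
$\frac{N{\left(W{\left(5 \right)} \right)}}{-734} - \frac{3933}{F{\left(-64,8 \right)}} = \frac{1 - \frac{5 \cdot 5^{2}}{2}}{-734} - \frac{3933}{32 + 8 \cdot 8} = \left(1 - \frac{5 \cdot 25}{2}\right) \left(- \frac{1}{734}\right) - \frac{3933}{32 + 64} = \left(1 - \frac{125}{2}\right) \left(- \frac{1}{734}\right) - \frac{3933}{96} = \left(1 - \frac{125}{2}\right) \left(- \frac{1}{734}\right) - \frac{1311}{32} = \left(- \frac{123}{2}\right) \left(- \frac{1}{734}\right) - \frac{1311}{32} = \frac{123}{1468} - \frac{1311}{32} = - \frac{480153}{11744}$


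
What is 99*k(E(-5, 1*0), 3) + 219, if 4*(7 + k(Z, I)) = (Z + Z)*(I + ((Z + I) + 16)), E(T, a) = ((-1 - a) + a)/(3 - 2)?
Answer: -3027/2 ≈ -1513.5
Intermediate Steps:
E(T, a) = -1 (E(T, a) = -1/1 = -1*1 = -1)
k(Z, I) = -7 + Z*(16 + Z + 2*I)/2 (k(Z, I) = -7 + ((Z + Z)*(I + ((Z + I) + 16)))/4 = -7 + ((2*Z)*(I + ((I + Z) + 16)))/4 = -7 + ((2*Z)*(I + (16 + I + Z)))/4 = -7 + ((2*Z)*(16 + Z + 2*I))/4 = -7 + (2*Z*(16 + Z + 2*I))/4 = -7 + Z*(16 + Z + 2*I)/2)
99*k(E(-5, 1*0), 3) + 219 = 99*(-7 + (½)*(-1)² + 8*(-1) + 3*(-1)) + 219 = 99*(-7 + (½)*1 - 8 - 3) + 219 = 99*(-7 + ½ - 8 - 3) + 219 = 99*(-35/2) + 219 = -3465/2 + 219 = -3027/2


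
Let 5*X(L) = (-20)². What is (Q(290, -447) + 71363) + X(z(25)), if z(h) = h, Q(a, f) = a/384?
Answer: 13717201/192 ≈ 71444.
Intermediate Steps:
Q(a, f) = a/384 (Q(a, f) = a*(1/384) = a/384)
X(L) = 80 (X(L) = (⅕)*(-20)² = (⅕)*400 = 80)
(Q(290, -447) + 71363) + X(z(25)) = ((1/384)*290 + 71363) + 80 = (145/192 + 71363) + 80 = 13701841/192 + 80 = 13717201/192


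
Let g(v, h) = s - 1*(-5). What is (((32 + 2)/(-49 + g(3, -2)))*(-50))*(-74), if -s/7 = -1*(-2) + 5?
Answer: -125800/93 ≈ -1352.7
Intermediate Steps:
s = -49 (s = -7*(-1*(-2) + 5) = -7*(2 + 5) = -7*7 = -49)
g(v, h) = -44 (g(v, h) = -49 - 1*(-5) = -49 + 5 = -44)
(((32 + 2)/(-49 + g(3, -2)))*(-50))*(-74) = (((32 + 2)/(-49 - 44))*(-50))*(-74) = ((34/(-93))*(-50))*(-74) = ((34*(-1/93))*(-50))*(-74) = -34/93*(-50)*(-74) = (1700/93)*(-74) = -125800/93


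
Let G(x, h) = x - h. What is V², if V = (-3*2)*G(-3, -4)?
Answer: 36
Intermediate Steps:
V = -6 (V = (-3*2)*(-3 - 1*(-4)) = -6*(-3 + 4) = -6*1 = -6)
V² = (-6)² = 36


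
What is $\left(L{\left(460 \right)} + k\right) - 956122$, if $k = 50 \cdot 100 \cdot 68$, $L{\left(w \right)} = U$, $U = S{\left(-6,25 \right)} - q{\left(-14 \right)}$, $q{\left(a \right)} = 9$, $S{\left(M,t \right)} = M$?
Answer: $-616137$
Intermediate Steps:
$U = -15$ ($U = -6 - 9 = -15$)
$L{\left(w \right)} = -15$
$k = 340000$ ($k = 5000 \cdot 68 = 340000$)
$\left(L{\left(460 \right)} + k\right) - 956122 = \left(-15 + 340000\right) - 956122 = 339985 - 956122 = -616137$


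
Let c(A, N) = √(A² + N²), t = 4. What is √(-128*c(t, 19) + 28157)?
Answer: √(28157 - 128*√377) ≈ 160.22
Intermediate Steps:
√(-128*c(t, 19) + 28157) = √(-128*√(4² + 19²) + 28157) = √(-128*√(16 + 361) + 28157) = √(-128*√377 + 28157) = √(28157 - 128*√377)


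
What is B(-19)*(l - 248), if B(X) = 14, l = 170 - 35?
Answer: -1582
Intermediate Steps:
l = 135
B(-19)*(l - 248) = 14*(135 - 248) = 14*(-113) = -1582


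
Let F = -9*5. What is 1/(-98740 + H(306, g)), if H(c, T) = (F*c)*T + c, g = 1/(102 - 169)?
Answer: -67/6581308 ≈ -1.0180e-5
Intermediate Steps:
g = -1/67 (g = 1/(-67) = -1/67 ≈ -0.014925)
F = -45
H(c, T) = c - 45*T*c (H(c, T) = (-45*c)*T + c = -45*T*c + c = c - 45*T*c)
1/(-98740 + H(306, g)) = 1/(-98740 + 306*(1 - 45*(-1/67))) = 1/(-98740 + 306*(1 + 45/67)) = 1/(-98740 + 306*(112/67)) = 1/(-98740 + 34272/67) = 1/(-6581308/67) = -67/6581308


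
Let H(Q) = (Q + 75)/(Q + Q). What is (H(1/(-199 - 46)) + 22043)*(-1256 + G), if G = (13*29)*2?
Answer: -6453712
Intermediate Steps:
G = 754 (G = 377*2 = 754)
H(Q) = (75 + Q)/(2*Q) (H(Q) = (75 + Q)/((2*Q)) = (75 + Q)*(1/(2*Q)) = (75 + Q)/(2*Q))
(H(1/(-199 - 46)) + 22043)*(-1256 + G) = ((75 + 1/(-199 - 46))/(2*(1/(-199 - 46))) + 22043)*(-1256 + 754) = ((75 + 1/(-245))/(2*(1/(-245))) + 22043)*(-502) = ((75 - 1/245)/(2*(-1/245)) + 22043)*(-502) = ((1/2)*(-245)*(18374/245) + 22043)*(-502) = (-9187 + 22043)*(-502) = 12856*(-502) = -6453712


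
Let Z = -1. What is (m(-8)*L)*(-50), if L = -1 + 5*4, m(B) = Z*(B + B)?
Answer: -15200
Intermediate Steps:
m(B) = -2*B (m(B) = -(B + B) = -2*B)
L = 19 (L = -1 + 20 = 19)
(m(-8)*L)*(-50) = (-2*(-8)*19)*(-50) = (16*19)*(-50) = 304*(-50) = -15200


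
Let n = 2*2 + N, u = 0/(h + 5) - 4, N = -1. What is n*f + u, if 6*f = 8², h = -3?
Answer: 28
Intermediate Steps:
f = 32/3 (f = (⅙)*8² = (⅙)*64 = 32/3 ≈ 10.667)
u = -4 (u = 0/(-3 + 5) - 4 = 0/2 - 4 = 0*(½) - 4 = 0 - 4 = -4)
n = 3 (n = 2*2 - 1 = 4 - 1 = 3)
n*f + u = 3*(32/3) - 4 = 32 - 4 = 28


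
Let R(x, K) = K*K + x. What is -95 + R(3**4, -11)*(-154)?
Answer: -31203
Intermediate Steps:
R(x, K) = x + K**2 (R(x, K) = K**2 + x = x + K**2)
-95 + R(3**4, -11)*(-154) = -95 + (3**4 + (-11)**2)*(-154) = -95 + (81 + 121)*(-154) = -95 + 202*(-154) = -95 - 31108 = -31203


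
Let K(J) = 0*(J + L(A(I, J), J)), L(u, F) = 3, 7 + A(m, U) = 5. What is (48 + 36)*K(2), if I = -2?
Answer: 0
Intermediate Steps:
A(m, U) = -2 (A(m, U) = -7 + 5 = -2)
K(J) = 0 (K(J) = 0*(J + 3) = 0*(3 + J) = 0)
(48 + 36)*K(2) = (48 + 36)*0 = 84*0 = 0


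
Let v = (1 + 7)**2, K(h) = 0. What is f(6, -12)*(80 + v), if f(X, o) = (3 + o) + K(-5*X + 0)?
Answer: -1296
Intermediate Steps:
v = 64 (v = 8**2 = 64)
f(X, o) = 3 + o (f(X, o) = (3 + o) + 0 = 3 + o)
f(6, -12)*(80 + v) = (3 - 12)*(80 + 64) = -9*144 = -1296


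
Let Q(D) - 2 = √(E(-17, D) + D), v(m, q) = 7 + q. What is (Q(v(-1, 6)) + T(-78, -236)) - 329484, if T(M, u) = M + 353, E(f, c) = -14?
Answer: -329207 + I ≈ -3.2921e+5 + 1.0*I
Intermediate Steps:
T(M, u) = 353 + M
Q(D) = 2 + √(-14 + D)
(Q(v(-1, 6)) + T(-78, -236)) - 329484 = ((2 + √(-14 + (7 + 6))) + (353 - 78)) - 329484 = ((2 + √(-14 + 13)) + 275) - 329484 = ((2 + √(-1)) + 275) - 329484 = ((2 + I) + 275) - 329484 = (277 + I) - 329484 = -329207 + I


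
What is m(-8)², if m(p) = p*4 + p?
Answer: 1600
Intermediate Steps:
m(p) = 5*p (m(p) = 4*p + p = 5*p)
m(-8)² = (5*(-8))² = (-40)² = 1600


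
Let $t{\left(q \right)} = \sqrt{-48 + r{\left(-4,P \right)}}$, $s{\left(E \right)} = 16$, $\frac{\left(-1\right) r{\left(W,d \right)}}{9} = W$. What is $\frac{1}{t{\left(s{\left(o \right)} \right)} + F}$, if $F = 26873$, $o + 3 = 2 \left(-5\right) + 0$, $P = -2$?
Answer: $\frac{26873}{722158141} - \frac{2 i \sqrt{3}}{722158141} \approx 3.7212 \cdot 10^{-5} - 4.7969 \cdot 10^{-9} i$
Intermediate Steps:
$r{\left(W,d \right)} = - 9 W$
$o = -13$ ($o = -3 + \left(2 \left(-5\right) + 0\right) = -3 + \left(-10 + 0\right) = -3 - 10 = -13$)
$t{\left(q \right)} = 2 i \sqrt{3}$ ($t{\left(q \right)} = \sqrt{-48 - -36} = \sqrt{-48 + 36} = \sqrt{-12} = 2 i \sqrt{3}$)
$\frac{1}{t{\left(s{\left(o \right)} \right)} + F} = \frac{1}{2 i \sqrt{3} + 26873} = \frac{1}{26873 + 2 i \sqrt{3}}$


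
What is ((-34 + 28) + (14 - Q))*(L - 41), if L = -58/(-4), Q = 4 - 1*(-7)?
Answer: 159/2 ≈ 79.500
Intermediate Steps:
Q = 11 (Q = 4 + 7 = 11)
L = 29/2 (L = -58*(-¼) = 29/2 ≈ 14.500)
((-34 + 28) + (14 - Q))*(L - 41) = ((-34 + 28) + (14 - 1*11))*(29/2 - 41) = (-6 + (14 - 11))*(-53/2) = (-6 + 3)*(-53/2) = -3*(-53/2) = 159/2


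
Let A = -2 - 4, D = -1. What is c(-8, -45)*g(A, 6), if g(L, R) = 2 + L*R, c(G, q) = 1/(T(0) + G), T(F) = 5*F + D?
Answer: 34/9 ≈ 3.7778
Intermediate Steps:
T(F) = -1 + 5*F (T(F) = 5*F - 1 = -1 + 5*F)
A = -6
c(G, q) = 1/(-1 + G) (c(G, q) = 1/((-1 + 5*0) + G) = 1/((-1 + 0) + G) = 1/(-1 + G))
c(-8, -45)*g(A, 6) = (2 - 6*6)/(-1 - 8) = (2 - 36)/(-9) = -⅑*(-34) = 34/9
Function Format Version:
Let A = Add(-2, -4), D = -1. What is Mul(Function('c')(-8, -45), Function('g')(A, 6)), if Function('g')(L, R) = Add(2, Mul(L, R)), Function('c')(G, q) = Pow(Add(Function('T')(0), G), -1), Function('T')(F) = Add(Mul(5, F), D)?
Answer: Rational(34, 9) ≈ 3.7778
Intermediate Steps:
Function('T')(F) = Add(-1, Mul(5, F)) (Function('T')(F) = Add(Mul(5, F), -1) = Add(-1, Mul(5, F)))
A = -6
Function('c')(G, q) = Pow(Add(-1, G), -1) (Function('c')(G, q) = Pow(Add(Add(-1, Mul(5, 0)), G), -1) = Pow(Add(Add(-1, 0), G), -1) = Pow(Add(-1, G), -1))
Mul(Function('c')(-8, -45), Function('g')(A, 6)) = Mul(Pow(Add(-1, -8), -1), Add(2, Mul(-6, 6))) = Mul(Pow(-9, -1), Add(2, -36)) = Mul(Rational(-1, 9), -34) = Rational(34, 9)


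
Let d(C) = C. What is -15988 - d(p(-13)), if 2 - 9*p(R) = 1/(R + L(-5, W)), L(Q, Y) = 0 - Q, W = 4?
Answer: -1151153/72 ≈ -15988.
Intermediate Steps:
L(Q, Y) = -Q
p(R) = 2/9 - 1/(9*(5 + R)) (p(R) = 2/9 - 1/(9*(R - 1*(-5))) = 2/9 - 1/(9*(R + 5)) = 2/9 - 1/(9*(5 + R)))
-15988 - d(p(-13)) = -15988 - (9 + 2*(-13))/(9*(5 - 13)) = -15988 - (9 - 26)/(9*(-8)) = -15988 - (-1)*(-17)/(9*8) = -15988 - 1*17/72 = -15988 - 17/72 = -1151153/72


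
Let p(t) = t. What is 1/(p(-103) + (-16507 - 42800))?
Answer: -1/59410 ≈ -1.6832e-5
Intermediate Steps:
1/(p(-103) + (-16507 - 42800)) = 1/(-103 + (-16507 - 42800)) = 1/(-103 - 59307) = 1/(-59410) = -1/59410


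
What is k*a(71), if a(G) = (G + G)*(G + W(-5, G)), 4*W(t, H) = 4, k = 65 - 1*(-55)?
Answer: 1226880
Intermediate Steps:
k = 120 (k = 65 + 55 = 120)
W(t, H) = 1 (W(t, H) = (¼)*4 = 1)
a(G) = 2*G*(1 + G) (a(G) = (G + G)*(G + 1) = (2*G)*(1 + G) = 2*G*(1 + G))
k*a(71) = 120*(2*71*(1 + 71)) = 120*(2*71*72) = 120*10224 = 1226880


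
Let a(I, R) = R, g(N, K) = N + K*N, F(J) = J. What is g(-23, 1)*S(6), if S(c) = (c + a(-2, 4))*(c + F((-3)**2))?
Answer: -6900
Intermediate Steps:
S(c) = (4 + c)*(9 + c) (S(c) = (c + 4)*(c + (-3)**2) = (4 + c)*(c + 9) = (4 + c)*(9 + c))
g(-23, 1)*S(6) = (-23*(1 + 1))*(36 + 6**2 + 13*6) = (-23*2)*(36 + 36 + 78) = -46*150 = -6900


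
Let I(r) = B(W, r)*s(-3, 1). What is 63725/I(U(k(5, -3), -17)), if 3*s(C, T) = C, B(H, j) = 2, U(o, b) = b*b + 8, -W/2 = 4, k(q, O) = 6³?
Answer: -63725/2 ≈ -31863.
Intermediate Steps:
k(q, O) = 216
W = -8 (W = -2*4 = -8)
U(o, b) = 8 + b² (U(o, b) = b² + 8 = 8 + b²)
s(C, T) = C/3
I(r) = -2 (I(r) = 2*((⅓)*(-3)) = 2*(-1) = -2)
63725/I(U(k(5, -3), -17)) = 63725/(-2) = 63725*(-½) = -63725/2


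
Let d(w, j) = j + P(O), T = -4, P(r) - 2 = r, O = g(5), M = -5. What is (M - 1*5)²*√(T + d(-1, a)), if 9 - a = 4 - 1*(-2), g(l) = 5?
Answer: 100*√6 ≈ 244.95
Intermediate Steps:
O = 5
P(r) = 2 + r
a = 3 (a = 9 - (4 - 1*(-2)) = 9 - (4 + 2) = 9 - 1*6 = 9 - 6 = 3)
d(w, j) = 7 + j (d(w, j) = j + (2 + 5) = j + 7 = 7 + j)
(M - 1*5)²*√(T + d(-1, a)) = (-5 - 1*5)²*√(-4 + (7 + 3)) = (-5 - 5)²*√(-4 + 10) = (-10)²*√6 = 100*√6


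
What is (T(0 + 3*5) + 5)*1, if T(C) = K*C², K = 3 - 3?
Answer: 5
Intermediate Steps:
K = 0
T(C) = 0 (T(C) = 0*C² = 0)
(T(0 + 3*5) + 5)*1 = (0 + 5)*1 = 5*1 = 5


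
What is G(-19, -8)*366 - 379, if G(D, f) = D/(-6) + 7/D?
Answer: 12258/19 ≈ 645.16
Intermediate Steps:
G(D, f) = 7/D - D/6 (G(D, f) = D*(-⅙) + 7/D = -D/6 + 7/D = 7/D - D/6)
G(-19, -8)*366 - 379 = (7/(-19) - ⅙*(-19))*366 - 379 = (7*(-1/19) + 19/6)*366 - 379 = (-7/19 + 19/6)*366 - 379 = (319/114)*366 - 379 = 19459/19 - 379 = 12258/19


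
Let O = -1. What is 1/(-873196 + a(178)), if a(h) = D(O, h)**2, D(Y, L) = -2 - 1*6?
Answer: -1/873132 ≈ -1.1453e-6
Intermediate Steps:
D(Y, L) = -8 (D(Y, L) = -2 - 6 = -8)
a(h) = 64 (a(h) = (-8)**2 = 64)
1/(-873196 + a(178)) = 1/(-873196 + 64) = 1/(-873132) = -1/873132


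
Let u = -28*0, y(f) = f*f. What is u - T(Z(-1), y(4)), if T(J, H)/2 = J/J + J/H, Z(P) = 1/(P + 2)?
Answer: -17/8 ≈ -2.1250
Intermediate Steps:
y(f) = f²
Z(P) = 1/(2 + P)
u = 0
T(J, H) = 2 + 2*J/H (T(J, H) = 2*(J/J + J/H) = 2*(1 + J/H) = 2 + 2*J/H)
u - T(Z(-1), y(4)) = 0 - (2 + 2/((2 - 1)*(4²))) = 0 - (2 + 2/(1*16)) = 0 - (2 + 2*1*(1/16)) = 0 - (2 + ⅛) = 0 - 1*17/8 = 0 - 17/8 = -17/8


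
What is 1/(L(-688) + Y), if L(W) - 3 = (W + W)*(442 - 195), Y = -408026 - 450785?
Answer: -1/1198680 ≈ -8.3425e-7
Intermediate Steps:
Y = -858811
L(W) = 3 + 494*W (L(W) = 3 + (W + W)*(442 - 195) = 3 + (2*W)*247 = 3 + 494*W)
1/(L(-688) + Y) = 1/((3 + 494*(-688)) - 858811) = 1/((3 - 339872) - 858811) = 1/(-339869 - 858811) = 1/(-1198680) = -1/1198680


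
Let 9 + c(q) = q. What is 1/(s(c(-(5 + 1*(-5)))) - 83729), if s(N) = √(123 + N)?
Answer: -83729/7010545327 - √114/7010545327 ≈ -1.1945e-5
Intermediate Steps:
c(q) = -9 + q
1/(s(c(-(5 + 1*(-5)))) - 83729) = 1/(√(123 + (-9 - (5 + 1*(-5)))) - 83729) = 1/(√(123 + (-9 - (5 - 5))) - 83729) = 1/(√(123 + (-9 - 1*0)) - 83729) = 1/(√(123 + (-9 + 0)) - 83729) = 1/(√(123 - 9) - 83729) = 1/(√114 - 83729) = 1/(-83729 + √114)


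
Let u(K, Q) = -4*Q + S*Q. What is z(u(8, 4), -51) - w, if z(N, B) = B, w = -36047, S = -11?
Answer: 35996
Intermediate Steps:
u(K, Q) = -15*Q (u(K, Q) = -4*Q - 11*Q = -15*Q)
z(u(8, 4), -51) - w = -51 - 1*(-36047) = -51 + 36047 = 35996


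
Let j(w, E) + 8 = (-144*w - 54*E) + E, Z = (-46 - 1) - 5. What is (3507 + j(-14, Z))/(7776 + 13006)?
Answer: 8271/20782 ≈ 0.39799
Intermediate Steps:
Z = -52 (Z = -47 - 5 = -52)
j(w, E) = -8 - 144*w - 53*E (j(w, E) = -8 + ((-144*w - 54*E) + E) = -8 + (-144*w - 53*E) = -8 - 144*w - 53*E)
(3507 + j(-14, Z))/(7776 + 13006) = (3507 + (-8 - 144*(-14) - 53*(-52)))/(7776 + 13006) = (3507 + (-8 + 2016 + 2756))/20782 = (3507 + 4764)*(1/20782) = 8271*(1/20782) = 8271/20782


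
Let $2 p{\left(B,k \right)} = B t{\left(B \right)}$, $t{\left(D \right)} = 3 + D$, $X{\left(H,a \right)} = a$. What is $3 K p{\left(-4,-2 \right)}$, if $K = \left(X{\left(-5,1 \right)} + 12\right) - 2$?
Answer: $66$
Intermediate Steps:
$p{\left(B,k \right)} = \frac{B \left(3 + B\right)}{2}$
$K = 11$ ($K = \left(1 + 12\right) - 2 = 13 - 2 = 11$)
$3 K p{\left(-4,-2 \right)} = 3 \cdot 11 \cdot \frac{1}{2} \left(-4\right) \left(3 - 4\right) = 33 \cdot \frac{1}{2} \left(-4\right) \left(-1\right) = 33 \cdot 2 = 66$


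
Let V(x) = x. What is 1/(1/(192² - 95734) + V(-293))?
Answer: -58870/17248911 ≈ -0.0034130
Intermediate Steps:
1/(1/(192² - 95734) + V(-293)) = 1/(1/(192² - 95734) - 293) = 1/(1/(36864 - 95734) - 293) = 1/(1/(-58870) - 293) = 1/(-1/58870 - 293) = 1/(-17248911/58870) = -58870/17248911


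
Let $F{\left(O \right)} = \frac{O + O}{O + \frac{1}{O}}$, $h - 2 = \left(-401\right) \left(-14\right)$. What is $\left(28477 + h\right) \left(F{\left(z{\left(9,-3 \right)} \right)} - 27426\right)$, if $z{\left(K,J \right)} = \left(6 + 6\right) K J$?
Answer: $- \frac{98149971200250}{104977} \approx -9.3497 \cdot 10^{8}$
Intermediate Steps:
$z{\left(K,J \right)} = 12 J K$
$h = 5616$ ($h = 2 - -5614 = 2 + 5614 = 5616$)
$F{\left(O \right)} = \frac{2 O}{O + \frac{1}{O}}$
$\left(28477 + h\right) \left(F{\left(z{\left(9,-3 \right)} \right)} - 27426\right) = \left(28477 + 5616\right) \left(\frac{2 \left(12 \left(-3\right) 9\right)^{2}}{1 + \left(12 \left(-3\right) 9\right)^{2}} - 27426\right) = 34093 \left(\frac{2 \left(-324\right)^{2}}{1 + \left(-324\right)^{2}} - 27426\right) = 34093 \left(2 \cdot 104976 \frac{1}{1 + 104976} - 27426\right) = 34093 \left(2 \cdot 104976 \cdot \frac{1}{104977} - 27426\right) = 34093 \left(\frac{209952}{104977} - 27426\right) = 34093 \left(- \frac{2878889250}{104977}\right) = - \frac{98149971200250}{104977}$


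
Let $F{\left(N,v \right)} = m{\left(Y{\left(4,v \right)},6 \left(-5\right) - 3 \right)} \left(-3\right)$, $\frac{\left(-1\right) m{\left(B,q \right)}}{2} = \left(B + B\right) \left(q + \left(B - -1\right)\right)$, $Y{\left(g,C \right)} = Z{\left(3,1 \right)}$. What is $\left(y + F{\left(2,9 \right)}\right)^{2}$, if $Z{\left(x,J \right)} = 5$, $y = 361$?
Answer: $1585081$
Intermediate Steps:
$Y{\left(g,C \right)} = 5$
$m{\left(B,q \right)} = - 4 B \left(1 + B + q\right)$ ($m{\left(B,q \right)} = - 2 \left(B + B\right) \left(q + \left(B - -1\right)\right) = - 2 \cdot 2 B \left(q + \left(B + 1\right)\right) = - 2 \cdot 2 B \left(q + \left(1 + B\right)\right) = - 2 \cdot 2 B \left(1 + B + q\right) = - 4 B \left(1 + B + q\right)$)
$F{\left(N,v \right)} = -1620$ ($F{\left(N,v \right)} = \left(-4\right) 5 \left(1 + 5 + \left(6 \left(-5\right) - 3\right)\right) \left(-3\right) = \left(-4\right) 5 \left(1 + 5 - 33\right) \left(-3\right) = \left(-4\right) 5 \left(-27\right) \left(-3\right) = 540 \left(-3\right) = -1620$)
$\left(y + F{\left(2,9 \right)}\right)^{2} = \left(361 - 1620\right)^{2} = \left(-1259\right)^{2} = 1585081$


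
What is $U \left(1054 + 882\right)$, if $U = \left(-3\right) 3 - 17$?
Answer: $-50336$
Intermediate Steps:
$U = -26$ ($U = -9 - 17 = -26$)
$U \left(1054 + 882\right) = - 26 \left(1054 + 882\right) = \left(-26\right) 1936 = -50336$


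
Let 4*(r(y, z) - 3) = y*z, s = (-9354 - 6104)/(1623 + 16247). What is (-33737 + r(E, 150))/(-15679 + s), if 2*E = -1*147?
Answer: 1304161535/560398376 ≈ 2.3272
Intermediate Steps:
E = -147/2 (E = (-1*147)/2 = (½)*(-147) = -147/2 ≈ -73.500)
s = -7729/8935 (s = -15458/17870 = -15458*1/17870 = -7729/8935 ≈ -0.86503)
r(y, z) = 3 + y*z/4 (r(y, z) = 3 + (y*z)/4 = 3 + y*z/4)
(-33737 + r(E, 150))/(-15679 + s) = (-33737 + (3 + (¼)*(-147/2)*150))/(-15679 - 7729/8935) = (-33737 + (3 - 11025/4))/(-140099594/8935) = (-33737 - 11013/4)*(-8935/140099594) = -145961/4*(-8935/140099594) = 1304161535/560398376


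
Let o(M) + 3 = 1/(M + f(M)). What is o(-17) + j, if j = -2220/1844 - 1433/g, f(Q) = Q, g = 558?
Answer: -14871454/2186523 ≈ -6.8014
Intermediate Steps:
o(M) = -3 + 1/(2*M) (o(M) = -3 + 1/(M + M) = -3 + 1/(2*M))
j = -970303/257238 (j = -2220/1844 - 1433/558 = -2220*1/1844 - 1433*1/558 = -555/461 - 1433/558 = -970303/257238 ≈ -3.7720)
o(-17) + j = (-3 + (1/2)/(-17)) - 970303/257238 = (-3 + (1/2)*(-1/17)) - 970303/257238 = (-3 - 1/34) - 970303/257238 = -103/34 - 970303/257238 = -14871454/2186523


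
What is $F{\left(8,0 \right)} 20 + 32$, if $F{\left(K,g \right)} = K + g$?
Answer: $192$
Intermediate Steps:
$F{\left(8,0 \right)} 20 + 32 = \left(8 + 0\right) 20 + 32 = 8 \cdot 20 + 32 = 160 + 32 = 192$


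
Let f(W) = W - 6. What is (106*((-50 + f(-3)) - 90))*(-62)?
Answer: 979228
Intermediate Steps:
f(W) = -6 + W
(106*((-50 + f(-3)) - 90))*(-62) = (106*((-50 + (-6 - 3)) - 90))*(-62) = (106*((-50 - 9) - 90))*(-62) = (106*(-59 - 90))*(-62) = (106*(-149))*(-62) = -15794*(-62) = 979228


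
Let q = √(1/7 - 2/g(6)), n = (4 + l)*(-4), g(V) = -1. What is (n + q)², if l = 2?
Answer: (168 - √105)²/49 ≈ 507.88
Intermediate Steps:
n = -24 (n = (4 + 2)*(-4) = 6*(-4) = -24)
q = √105/7 (q = √(1/7 - 2/(-1)) = √(⅐ - 2*(-1)) = √(⅐ + 2) = √(15/7) = √105/7 ≈ 1.4639)
(n + q)² = (-24 + √105/7)²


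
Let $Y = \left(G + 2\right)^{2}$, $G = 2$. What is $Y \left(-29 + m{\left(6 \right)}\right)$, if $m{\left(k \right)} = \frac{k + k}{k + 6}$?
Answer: $-448$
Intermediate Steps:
$Y = 16$ ($Y = \left(2 + 2\right)^{2} = 4^{2} = 16$)
$m{\left(k \right)} = \frac{2 k}{6 + k}$
$Y \left(-29 + m{\left(6 \right)}\right) = 16 \left(-29 + 2 \cdot 6 \frac{1}{6 + 6}\right) = 16 \left(-29 + 2 \cdot 6 \cdot \frac{1}{12}\right) = 16 \left(-29 + 1\right) = 16 \left(-28\right) = -448$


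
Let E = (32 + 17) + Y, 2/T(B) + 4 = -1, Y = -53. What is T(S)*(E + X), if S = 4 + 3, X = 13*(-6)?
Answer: 164/5 ≈ 32.800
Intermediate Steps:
X = -78
S = 7
T(B) = -2/5 (T(B) = 2/(-4 - 1) = 2/(-5) = 2*(-1/5) = -2/5)
E = -4 (E = (32 + 17) - 53 = 49 - 53 = -4)
T(S)*(E + X) = -2*(-4 - 78)/5 = -2/5*(-82) = 164/5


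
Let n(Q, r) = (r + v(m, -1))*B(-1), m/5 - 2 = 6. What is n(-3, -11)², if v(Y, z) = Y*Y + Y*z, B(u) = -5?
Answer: 59985025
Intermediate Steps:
m = 40 (m = 10 + 5*6 = 10 + 30 = 40)
v(Y, z) = Y² + Y*z
n(Q, r) = -7800 - 5*r (n(Q, r) = (r + 40*(40 - 1))*(-5) = (r + 40*39)*(-5) = (r + 1560)*(-5) = (1560 + r)*(-5) = -7800 - 5*r)
n(-3, -11)² = (-7800 - 5*(-11))² = (-7800 + 55)² = (-7745)² = 59985025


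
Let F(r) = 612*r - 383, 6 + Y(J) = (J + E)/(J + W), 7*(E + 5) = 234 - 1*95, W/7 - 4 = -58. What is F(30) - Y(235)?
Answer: 1636612/91 ≈ 17985.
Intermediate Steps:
W = -378 (W = 28 + 7*(-58) = 28 - 406 = -378)
E = 104/7 (E = -5 + (234 - 1*95)/7 = -5 + (234 - 95)/7 = -5 + (⅐)*139 = -5 + 139/7 = 104/7 ≈ 14.857)
Y(J) = -6 + (104/7 + J)/(-378 + J) (Y(J) = -6 + (J + 104/7)/(J - 378) = -6 + (104/7 + J)/(-378 + J))
F(r) = -383 + 612*r
F(30) - Y(235) = (-383 + 612*30) - 5*(3196 - 7*235)/(7*(-378 + 235)) = (-383 + 18360) - 5*(3196 - 1645)/(7*(-143)) = 17977 - 5*(-1)*1551/(7*143) = 17977 - 1*(-705/91) = 17977 + 705/91 = 1636612/91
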